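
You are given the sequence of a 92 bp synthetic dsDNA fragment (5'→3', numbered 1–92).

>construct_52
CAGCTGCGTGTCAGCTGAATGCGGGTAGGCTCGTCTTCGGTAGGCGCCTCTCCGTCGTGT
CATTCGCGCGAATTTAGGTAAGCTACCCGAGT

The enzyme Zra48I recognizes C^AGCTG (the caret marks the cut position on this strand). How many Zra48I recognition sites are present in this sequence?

CAGCTG occurs starting at positions 1, 12.
Zra48I cuts at 2 sites.

2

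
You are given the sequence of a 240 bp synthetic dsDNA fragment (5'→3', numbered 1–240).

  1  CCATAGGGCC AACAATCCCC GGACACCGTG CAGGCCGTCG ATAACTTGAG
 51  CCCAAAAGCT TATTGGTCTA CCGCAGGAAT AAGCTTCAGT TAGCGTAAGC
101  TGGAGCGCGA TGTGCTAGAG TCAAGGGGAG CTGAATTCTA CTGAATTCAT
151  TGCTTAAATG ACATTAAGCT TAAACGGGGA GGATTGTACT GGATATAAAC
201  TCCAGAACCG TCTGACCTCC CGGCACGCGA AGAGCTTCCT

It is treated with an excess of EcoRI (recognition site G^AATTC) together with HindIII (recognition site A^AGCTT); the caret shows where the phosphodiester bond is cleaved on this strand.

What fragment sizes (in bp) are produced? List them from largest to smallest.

EcoRI sites (GAATTC) start at positions 133, 143.
EcoRI cuts after the first base of each site, so after positions 133, 143.
HindIII sites (AAGCTT) start at positions 56, 81, 166.
HindIII cuts after the first base of each site, so after positions 56, 81, 166.
Combined cut positions: 56, 81, 133, 143, 166.
Linear molecule, 5 cuts → 6 fragments:
  1–56 → 56 bp
  57–81 → 25 bp
  82–133 → 52 bp
  134–143 → 10 bp
  144–166 → 23 bp
  167–240 → 74 bp
Sorted largest to smallest: 74, 56, 52, 25, 23, 10 bp.

74, 56, 52, 25, 23, 10 bp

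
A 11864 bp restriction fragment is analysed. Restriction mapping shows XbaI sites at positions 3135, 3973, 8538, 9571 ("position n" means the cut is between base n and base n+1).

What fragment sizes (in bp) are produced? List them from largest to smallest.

Linear molecule, 4 cuts → 5 fragments:
  3135 − 0 = 3135 bp
  3973 − 3135 = 838 bp
  8538 − 3973 = 4565 bp
  9571 − 8538 = 1033 bp
  11864 − 9571 = 2293 bp
Sorted largest to smallest: 4565, 3135, 2293, 1033, 838 bp.

4565, 3135, 2293, 1033, 838 bp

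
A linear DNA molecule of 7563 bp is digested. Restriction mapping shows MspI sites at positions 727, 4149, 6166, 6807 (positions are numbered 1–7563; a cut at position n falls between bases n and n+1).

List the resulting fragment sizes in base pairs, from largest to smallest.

Linear molecule, 4 cuts → 5 fragments:
  727 − 0 = 727 bp
  4149 − 727 = 3422 bp
  6166 − 4149 = 2017 bp
  6807 − 6166 = 641 bp
  7563 − 6807 = 756 bp
Sorted largest to smallest: 3422, 2017, 756, 727, 641 bp.

3422, 2017, 756, 727, 641 bp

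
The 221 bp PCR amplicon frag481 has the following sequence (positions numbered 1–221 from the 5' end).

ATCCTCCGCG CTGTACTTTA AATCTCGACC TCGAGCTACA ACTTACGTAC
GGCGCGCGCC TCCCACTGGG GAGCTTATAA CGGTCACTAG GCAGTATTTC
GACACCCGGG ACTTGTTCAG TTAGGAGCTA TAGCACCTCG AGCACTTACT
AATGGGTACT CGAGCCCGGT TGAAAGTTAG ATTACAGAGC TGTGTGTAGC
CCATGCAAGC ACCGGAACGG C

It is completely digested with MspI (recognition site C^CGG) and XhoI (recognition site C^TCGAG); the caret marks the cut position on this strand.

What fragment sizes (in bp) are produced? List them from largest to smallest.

MspI sites (CCGG) start at positions 106, 166, 212.
MspI cuts after the first base of each site, so after positions 106, 166, 212.
XhoI sites (CTCGAG) start at positions 30, 137, 159.
XhoI cuts after the first base of each site, so after positions 30, 137, 159.
Combined cut positions: 30, 106, 137, 159, 166, 212.
Linear molecule, 6 cuts → 7 fragments:
  1–30 → 30 bp
  31–106 → 76 bp
  107–137 → 31 bp
  138–159 → 22 bp
  160–166 → 7 bp
  167–212 → 46 bp
  213–221 → 9 bp
Sorted largest to smallest: 76, 46, 31, 30, 22, 9, 7 bp.

76, 46, 31, 30, 22, 9, 7 bp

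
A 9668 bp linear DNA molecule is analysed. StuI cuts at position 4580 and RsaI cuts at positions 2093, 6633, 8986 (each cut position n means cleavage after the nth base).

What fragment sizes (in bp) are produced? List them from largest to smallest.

2487, 2353, 2093, 2053, 682 bp

Combined cut positions (sorted): 2093, 4580, 6633, 8986.
Linear molecule, 4 cuts → 5 fragments:
  2093 − 0 = 2093 bp
  4580 − 2093 = 2487 bp
  6633 − 4580 = 2053 bp
  8986 − 6633 = 2353 bp
  9668 − 8986 = 682 bp
Sorted largest to smallest: 2487, 2353, 2093, 2053, 682 bp.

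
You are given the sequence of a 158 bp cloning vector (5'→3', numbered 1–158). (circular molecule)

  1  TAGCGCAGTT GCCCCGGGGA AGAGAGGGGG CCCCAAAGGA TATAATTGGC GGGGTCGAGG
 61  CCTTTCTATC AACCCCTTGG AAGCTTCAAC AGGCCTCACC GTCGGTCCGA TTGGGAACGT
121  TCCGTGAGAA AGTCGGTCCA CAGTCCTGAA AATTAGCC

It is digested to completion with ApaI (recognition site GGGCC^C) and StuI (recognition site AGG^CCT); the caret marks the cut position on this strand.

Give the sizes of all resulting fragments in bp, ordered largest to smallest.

The ApaI site (GGGCCC) starts at position 28.
ApaI cuts after base 5 of each site (before the last base), so after position 32.
StuI sites (AGGCCT) start at positions 58, 91.
StuI cuts after base 3 of each site, so after positions 60, 93.
Combined cut positions: 32, 60, 93.
Circular molecule, 3 cuts → 3 fragments:
  33–60 → 28 bp
  61–93 → 33 bp
  94–158 then 1–32 → 65 + 32 = 97 bp
Sorted largest to smallest: 97, 33, 28 bp.

97, 33, 28 bp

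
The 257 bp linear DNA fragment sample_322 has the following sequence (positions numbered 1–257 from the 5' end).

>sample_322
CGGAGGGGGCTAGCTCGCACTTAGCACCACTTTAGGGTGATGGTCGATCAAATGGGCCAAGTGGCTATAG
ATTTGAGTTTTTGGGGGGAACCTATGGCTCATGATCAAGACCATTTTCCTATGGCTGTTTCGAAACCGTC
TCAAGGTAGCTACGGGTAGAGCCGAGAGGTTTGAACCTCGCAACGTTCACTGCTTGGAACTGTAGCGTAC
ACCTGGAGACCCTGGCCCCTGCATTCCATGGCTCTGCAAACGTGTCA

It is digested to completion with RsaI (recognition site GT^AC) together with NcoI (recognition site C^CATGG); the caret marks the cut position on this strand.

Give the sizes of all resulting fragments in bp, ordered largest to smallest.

208, 28, 21 bp

The RsaI site (GTAC) starts at position 207.
RsaI cuts after base 2 of each site, so after position 208.
The NcoI site (CCATGG) starts at position 236.
NcoI cuts after the first base of each site, so after position 236.
Combined cut positions: 208, 236.
Linear molecule, 2 cuts → 3 fragments:
  1–208 → 208 bp
  209–236 → 28 bp
  237–257 → 21 bp
Sorted largest to smallest: 208, 28, 21 bp.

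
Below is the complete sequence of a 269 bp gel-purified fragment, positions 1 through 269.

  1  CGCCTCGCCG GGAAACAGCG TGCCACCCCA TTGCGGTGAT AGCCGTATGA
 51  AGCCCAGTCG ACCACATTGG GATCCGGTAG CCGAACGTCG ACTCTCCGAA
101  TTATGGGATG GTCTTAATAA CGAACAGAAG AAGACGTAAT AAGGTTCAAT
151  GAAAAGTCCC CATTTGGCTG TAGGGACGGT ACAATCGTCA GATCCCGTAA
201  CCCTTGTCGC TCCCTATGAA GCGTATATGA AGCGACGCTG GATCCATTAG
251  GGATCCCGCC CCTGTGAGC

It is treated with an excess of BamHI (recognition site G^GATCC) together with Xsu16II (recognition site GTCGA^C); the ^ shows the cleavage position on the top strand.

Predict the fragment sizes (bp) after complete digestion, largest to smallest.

149, 61, 21, 18, 11, 9 bp

BamHI sites (GGATCC) start at positions 70, 240, 251.
BamHI cuts after the first base of each site, so after positions 70, 240, 251.
Xsu16II sites (GTCGAC) start at positions 57, 87.
Xsu16II cuts after base 5 of each site (before the last base), so after positions 61, 91.
Combined cut positions: 61, 70, 91, 240, 251.
Linear molecule, 5 cuts → 6 fragments:
  1–61 → 61 bp
  62–70 → 9 bp
  71–91 → 21 bp
  92–240 → 149 bp
  241–251 → 11 bp
  252–269 → 18 bp
Sorted largest to smallest: 149, 61, 21, 18, 11, 9 bp.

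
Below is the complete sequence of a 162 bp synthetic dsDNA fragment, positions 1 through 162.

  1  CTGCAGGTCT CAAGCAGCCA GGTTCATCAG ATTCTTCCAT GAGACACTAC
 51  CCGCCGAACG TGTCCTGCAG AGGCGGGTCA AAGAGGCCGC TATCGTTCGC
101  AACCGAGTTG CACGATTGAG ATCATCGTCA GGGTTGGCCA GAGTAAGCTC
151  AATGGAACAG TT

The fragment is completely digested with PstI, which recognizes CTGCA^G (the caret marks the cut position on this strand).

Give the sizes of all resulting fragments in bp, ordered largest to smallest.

PstI sites (CTGCAG) start at positions 1, 65.
PstI cuts after base 5 of each site (before the last base), so after positions 5, 69.
Linear molecule, 2 cuts → 3 fragments:
  1–5 → 5 bp
  6–69 → 64 bp
  70–162 → 93 bp
Sorted largest to smallest: 93, 64, 5 bp.

93, 64, 5 bp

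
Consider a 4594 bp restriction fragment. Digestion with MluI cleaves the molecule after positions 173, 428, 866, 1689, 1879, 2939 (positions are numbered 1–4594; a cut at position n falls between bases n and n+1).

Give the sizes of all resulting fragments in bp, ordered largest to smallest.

1655, 1060, 823, 438, 255, 190, 173 bp

Linear molecule, 6 cuts → 7 fragments:
  173 − 0 = 173 bp
  428 − 173 = 255 bp
  866 − 428 = 438 bp
  1689 − 866 = 823 bp
  1879 − 1689 = 190 bp
  2939 − 1879 = 1060 bp
  4594 − 2939 = 1655 bp
Sorted largest to smallest: 1655, 1060, 823, 438, 255, 190, 173 bp.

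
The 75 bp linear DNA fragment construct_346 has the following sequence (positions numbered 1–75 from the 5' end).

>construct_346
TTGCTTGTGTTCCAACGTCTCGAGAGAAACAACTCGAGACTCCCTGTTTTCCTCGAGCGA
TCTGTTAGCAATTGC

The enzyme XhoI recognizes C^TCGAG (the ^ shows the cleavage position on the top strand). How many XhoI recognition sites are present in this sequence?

3

CTCGAG occurs starting at positions 19, 33, 52.
XhoI cuts at 3 sites.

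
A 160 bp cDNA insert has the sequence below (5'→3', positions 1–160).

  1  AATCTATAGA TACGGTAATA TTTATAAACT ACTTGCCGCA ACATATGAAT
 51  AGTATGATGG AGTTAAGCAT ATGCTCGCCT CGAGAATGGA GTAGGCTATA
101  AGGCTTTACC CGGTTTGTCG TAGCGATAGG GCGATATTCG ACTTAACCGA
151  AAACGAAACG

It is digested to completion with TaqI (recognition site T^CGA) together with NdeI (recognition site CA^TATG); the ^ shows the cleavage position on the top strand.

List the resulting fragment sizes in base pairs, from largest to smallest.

TaqI sites (TCGA) start at positions 80, 138.
TaqI cuts after the first base of each site, so after positions 80, 138.
NdeI sites (CATATG) start at positions 42, 68.
NdeI cuts after base 2 of each site, so after positions 43, 69.
Combined cut positions: 43, 69, 80, 138.
Linear molecule, 4 cuts → 5 fragments:
  1–43 → 43 bp
  44–69 → 26 bp
  70–80 → 11 bp
  81–138 → 58 bp
  139–160 → 22 bp
Sorted largest to smallest: 58, 43, 26, 22, 11 bp.

58, 43, 26, 22, 11 bp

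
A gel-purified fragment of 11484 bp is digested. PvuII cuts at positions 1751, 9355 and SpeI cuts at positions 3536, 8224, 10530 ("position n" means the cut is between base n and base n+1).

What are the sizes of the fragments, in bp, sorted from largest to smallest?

Combined cut positions (sorted): 1751, 3536, 8224, 9355, 10530.
Linear molecule, 5 cuts → 6 fragments:
  1751 − 0 = 1751 bp
  3536 − 1751 = 1785 bp
  8224 − 3536 = 4688 bp
  9355 − 8224 = 1131 bp
  10530 − 9355 = 1175 bp
  11484 − 10530 = 954 bp
Sorted largest to smallest: 4688, 1785, 1751, 1175, 1131, 954 bp.

4688, 1785, 1751, 1175, 1131, 954 bp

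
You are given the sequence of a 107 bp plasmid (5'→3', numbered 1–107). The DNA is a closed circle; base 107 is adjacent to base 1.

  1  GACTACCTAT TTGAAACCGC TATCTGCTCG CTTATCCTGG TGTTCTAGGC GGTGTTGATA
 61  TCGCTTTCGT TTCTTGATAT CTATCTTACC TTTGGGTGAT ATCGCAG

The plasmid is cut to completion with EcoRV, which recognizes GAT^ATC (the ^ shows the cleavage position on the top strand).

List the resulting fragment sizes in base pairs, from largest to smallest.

66, 22, 19 bp

EcoRV sites (GATATC) start at positions 57, 76, 98.
EcoRV cuts after base 3 of each site, so after positions 59, 78, 100.
Circular molecule, 3 cuts → 3 fragments:
  60–78 → 19 bp
  79–100 → 22 bp
  101–107 then 1–59 → 7 + 59 = 66 bp
Sorted largest to smallest: 66, 22, 19 bp.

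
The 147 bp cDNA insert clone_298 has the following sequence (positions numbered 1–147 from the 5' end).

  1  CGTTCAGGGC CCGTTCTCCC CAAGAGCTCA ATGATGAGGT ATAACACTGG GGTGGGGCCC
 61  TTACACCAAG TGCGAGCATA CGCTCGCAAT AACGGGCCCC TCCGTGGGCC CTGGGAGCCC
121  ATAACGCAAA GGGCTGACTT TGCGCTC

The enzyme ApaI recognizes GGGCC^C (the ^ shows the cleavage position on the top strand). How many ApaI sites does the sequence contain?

GGGCCC occurs starting at positions 7, 55, 94, 106.
ApaI cuts at 4 sites.

4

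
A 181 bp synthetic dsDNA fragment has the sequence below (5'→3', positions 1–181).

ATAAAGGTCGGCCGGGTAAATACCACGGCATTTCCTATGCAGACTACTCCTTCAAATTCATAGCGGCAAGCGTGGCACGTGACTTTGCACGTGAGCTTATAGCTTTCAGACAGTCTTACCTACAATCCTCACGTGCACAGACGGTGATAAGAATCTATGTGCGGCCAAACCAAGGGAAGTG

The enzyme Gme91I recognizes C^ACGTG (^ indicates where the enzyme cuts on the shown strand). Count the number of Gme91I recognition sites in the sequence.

3

CACGTG occurs starting at positions 76, 88, 130.
Gme91I cuts at 3 sites.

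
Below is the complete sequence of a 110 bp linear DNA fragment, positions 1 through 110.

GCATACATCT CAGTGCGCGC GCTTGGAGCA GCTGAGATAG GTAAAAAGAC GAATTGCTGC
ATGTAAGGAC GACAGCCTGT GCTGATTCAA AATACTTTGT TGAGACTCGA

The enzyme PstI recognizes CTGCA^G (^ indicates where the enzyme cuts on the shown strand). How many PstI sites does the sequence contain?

0

No occurrence of CTGCAG is present in the sequence.
PstI does not cut: 0 sites.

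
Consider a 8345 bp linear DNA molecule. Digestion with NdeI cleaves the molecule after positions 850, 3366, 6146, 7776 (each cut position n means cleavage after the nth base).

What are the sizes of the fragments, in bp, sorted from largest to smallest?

Linear molecule, 4 cuts → 5 fragments:
  850 − 0 = 850 bp
  3366 − 850 = 2516 bp
  6146 − 3366 = 2780 bp
  7776 − 6146 = 1630 bp
  8345 − 7776 = 569 bp
Sorted largest to smallest: 2780, 2516, 1630, 850, 569 bp.

2780, 2516, 1630, 850, 569 bp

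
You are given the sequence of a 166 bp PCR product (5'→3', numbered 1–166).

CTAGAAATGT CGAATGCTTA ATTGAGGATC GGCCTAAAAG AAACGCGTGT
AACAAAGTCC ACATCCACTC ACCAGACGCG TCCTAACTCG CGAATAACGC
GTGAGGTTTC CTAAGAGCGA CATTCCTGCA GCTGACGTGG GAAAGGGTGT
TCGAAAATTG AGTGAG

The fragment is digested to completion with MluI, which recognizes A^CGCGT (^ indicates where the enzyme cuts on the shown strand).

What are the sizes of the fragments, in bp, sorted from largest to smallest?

MluI sites (ACGCGT) start at positions 43, 76, 97.
MluI cuts after the first base of each site, so after positions 43, 76, 97.
Linear molecule, 3 cuts → 4 fragments:
  1–43 → 43 bp
  44–76 → 33 bp
  77–97 → 21 bp
  98–166 → 69 bp
Sorted largest to smallest: 69, 43, 33, 21 bp.

69, 43, 33, 21 bp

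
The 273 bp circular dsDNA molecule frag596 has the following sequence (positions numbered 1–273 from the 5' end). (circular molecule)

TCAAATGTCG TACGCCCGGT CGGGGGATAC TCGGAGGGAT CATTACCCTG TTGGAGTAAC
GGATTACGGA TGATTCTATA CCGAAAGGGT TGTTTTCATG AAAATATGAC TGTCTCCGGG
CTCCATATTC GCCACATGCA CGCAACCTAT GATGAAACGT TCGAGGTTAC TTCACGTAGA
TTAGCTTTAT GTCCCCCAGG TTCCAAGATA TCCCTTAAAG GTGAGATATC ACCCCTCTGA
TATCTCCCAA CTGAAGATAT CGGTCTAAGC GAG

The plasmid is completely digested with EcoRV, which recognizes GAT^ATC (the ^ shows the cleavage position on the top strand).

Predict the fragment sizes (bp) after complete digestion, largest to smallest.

224, 18, 17, 14 bp

EcoRV sites (GATATC) start at positions 207, 225, 239, 256.
EcoRV cuts after base 3 of each site, so after positions 209, 227, 241, 258.
Circular molecule, 4 cuts → 4 fragments:
  210–227 → 18 bp
  228–241 → 14 bp
  242–258 → 17 bp
  259–273 then 1–209 → 15 + 209 = 224 bp
Sorted largest to smallest: 224, 18, 17, 14 bp.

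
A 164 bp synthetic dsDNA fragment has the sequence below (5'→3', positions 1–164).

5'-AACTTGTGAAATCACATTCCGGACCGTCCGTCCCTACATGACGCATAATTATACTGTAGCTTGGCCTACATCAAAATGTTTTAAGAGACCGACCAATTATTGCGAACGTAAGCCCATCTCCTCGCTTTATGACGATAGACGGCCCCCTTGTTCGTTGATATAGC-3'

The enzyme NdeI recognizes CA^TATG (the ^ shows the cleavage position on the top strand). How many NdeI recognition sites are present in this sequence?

No occurrence of CATATG is present in the sequence.
NdeI does not cut: 0 sites.

0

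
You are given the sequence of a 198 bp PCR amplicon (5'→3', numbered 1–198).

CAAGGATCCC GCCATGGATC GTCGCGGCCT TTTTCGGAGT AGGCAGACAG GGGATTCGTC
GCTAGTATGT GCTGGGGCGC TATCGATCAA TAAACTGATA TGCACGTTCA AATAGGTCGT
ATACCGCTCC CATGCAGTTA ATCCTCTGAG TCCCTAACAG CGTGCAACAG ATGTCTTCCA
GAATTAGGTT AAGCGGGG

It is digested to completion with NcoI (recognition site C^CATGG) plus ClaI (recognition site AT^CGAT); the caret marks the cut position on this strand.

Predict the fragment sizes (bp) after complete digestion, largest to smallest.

The NcoI site (CCATGG) starts at position 12.
NcoI cuts after the first base of each site, so after position 12.
The ClaI site (ATCGAT) starts at position 82.
ClaI cuts after base 2 of each site, so after position 83.
Combined cut positions: 12, 83.
Linear molecule, 2 cuts → 3 fragments:
  1–12 → 12 bp
  13–83 → 71 bp
  84–198 → 115 bp
Sorted largest to smallest: 115, 71, 12 bp.

115, 71, 12 bp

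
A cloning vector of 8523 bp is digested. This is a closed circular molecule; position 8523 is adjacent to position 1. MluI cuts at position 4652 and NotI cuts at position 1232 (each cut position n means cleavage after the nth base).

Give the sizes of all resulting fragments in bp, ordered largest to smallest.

5103, 3420 bp

Combined cut positions (sorted): 1232, 4652.
Circular molecule, 2 cuts → 2 fragments:
  4652 − 1232 = 3420 bp
  wrap: 8523 − 4652 + 1232 = 5103 bp
Sorted largest to smallest: 5103, 3420 bp.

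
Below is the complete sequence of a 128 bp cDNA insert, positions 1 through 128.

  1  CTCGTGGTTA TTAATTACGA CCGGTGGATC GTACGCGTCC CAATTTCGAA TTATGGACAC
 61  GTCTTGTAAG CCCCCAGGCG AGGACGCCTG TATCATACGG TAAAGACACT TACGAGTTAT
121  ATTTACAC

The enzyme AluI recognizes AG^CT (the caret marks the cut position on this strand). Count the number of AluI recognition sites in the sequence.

No occurrence of AGCT is present in the sequence.
AluI does not cut: 0 sites.

0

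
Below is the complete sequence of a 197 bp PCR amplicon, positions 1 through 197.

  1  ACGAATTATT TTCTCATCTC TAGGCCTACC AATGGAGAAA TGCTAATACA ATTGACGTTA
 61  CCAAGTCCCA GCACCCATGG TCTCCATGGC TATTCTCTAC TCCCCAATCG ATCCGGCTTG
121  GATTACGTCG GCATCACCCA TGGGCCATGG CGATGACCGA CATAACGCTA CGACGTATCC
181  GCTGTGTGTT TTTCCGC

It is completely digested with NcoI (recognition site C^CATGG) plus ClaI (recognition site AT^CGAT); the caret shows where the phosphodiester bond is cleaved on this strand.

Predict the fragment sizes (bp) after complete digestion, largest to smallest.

75, 52, 30, 24, 9, 7 bp

NcoI sites (CCATGG) start at positions 75, 84, 138, 145.
NcoI cuts after the first base of each site, so after positions 75, 84, 138, 145.
The ClaI site (ATCGAT) starts at position 107.
ClaI cuts after base 2 of each site, so after position 108.
Combined cut positions: 75, 84, 108, 138, 145.
Linear molecule, 5 cuts → 6 fragments:
  1–75 → 75 bp
  76–84 → 9 bp
  85–108 → 24 bp
  109–138 → 30 bp
  139–145 → 7 bp
  146–197 → 52 bp
Sorted largest to smallest: 75, 52, 30, 24, 9, 7 bp.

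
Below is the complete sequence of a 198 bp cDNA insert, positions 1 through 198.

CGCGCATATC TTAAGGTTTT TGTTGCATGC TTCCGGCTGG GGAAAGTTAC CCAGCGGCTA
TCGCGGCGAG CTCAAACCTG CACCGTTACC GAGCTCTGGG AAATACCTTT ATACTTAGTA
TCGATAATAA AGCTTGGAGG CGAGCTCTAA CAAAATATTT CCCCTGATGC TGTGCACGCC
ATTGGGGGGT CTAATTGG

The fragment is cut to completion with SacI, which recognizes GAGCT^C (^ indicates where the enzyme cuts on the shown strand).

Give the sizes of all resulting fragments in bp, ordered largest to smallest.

72, 52, 51, 23 bp

SacI sites (GAGCTC) start at positions 68, 91, 142.
SacI cuts after base 5 of each site (before the last base), so after positions 72, 95, 146.
Linear molecule, 3 cuts → 4 fragments:
  1–72 → 72 bp
  73–95 → 23 bp
  96–146 → 51 bp
  147–198 → 52 bp
Sorted largest to smallest: 72, 52, 51, 23 bp.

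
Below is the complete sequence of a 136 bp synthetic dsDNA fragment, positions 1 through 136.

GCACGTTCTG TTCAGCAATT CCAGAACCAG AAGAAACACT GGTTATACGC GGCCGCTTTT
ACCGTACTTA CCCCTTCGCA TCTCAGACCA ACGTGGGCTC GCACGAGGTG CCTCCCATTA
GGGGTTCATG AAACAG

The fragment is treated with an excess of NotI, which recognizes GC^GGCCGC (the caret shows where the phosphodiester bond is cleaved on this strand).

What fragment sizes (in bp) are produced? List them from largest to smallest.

86, 50 bp

The NotI site (GCGGCCGC) starts at position 49.
NotI cuts after base 2 of each site, so after position 50.
Linear molecule, 1 cut → 2 fragments:
  1–50 → 50 bp
  51–136 → 86 bp
Sorted largest to smallest: 86, 50 bp.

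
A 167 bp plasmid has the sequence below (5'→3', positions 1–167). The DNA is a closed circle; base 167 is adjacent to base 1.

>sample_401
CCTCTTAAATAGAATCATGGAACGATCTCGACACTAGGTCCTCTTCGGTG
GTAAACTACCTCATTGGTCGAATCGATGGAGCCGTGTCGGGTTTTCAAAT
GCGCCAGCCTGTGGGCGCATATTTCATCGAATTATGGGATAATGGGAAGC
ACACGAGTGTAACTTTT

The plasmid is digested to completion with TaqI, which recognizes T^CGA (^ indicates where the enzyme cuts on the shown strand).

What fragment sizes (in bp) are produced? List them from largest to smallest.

TaqI sites (TCGA) start at positions 28, 68, 73, 127.
TaqI cuts after the first base of each site, so after positions 28, 68, 73, 127.
Circular molecule, 4 cuts → 4 fragments:
  29–68 → 40 bp
  69–73 → 5 bp
  74–127 → 54 bp
  128–167 then 1–28 → 40 + 28 = 68 bp
Sorted largest to smallest: 68, 54, 40, 5 bp.

68, 54, 40, 5 bp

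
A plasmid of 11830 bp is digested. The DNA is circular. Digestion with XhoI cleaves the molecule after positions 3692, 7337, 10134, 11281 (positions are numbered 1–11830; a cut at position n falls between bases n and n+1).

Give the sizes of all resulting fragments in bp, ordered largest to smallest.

Circular molecule, 4 cuts → 4 fragments:
  7337 − 3692 = 3645 bp
  10134 − 7337 = 2797 bp
  11281 − 10134 = 1147 bp
  wrap: 11830 − 11281 + 3692 = 4241 bp
Sorted largest to smallest: 4241, 3645, 2797, 1147 bp.

4241, 3645, 2797, 1147 bp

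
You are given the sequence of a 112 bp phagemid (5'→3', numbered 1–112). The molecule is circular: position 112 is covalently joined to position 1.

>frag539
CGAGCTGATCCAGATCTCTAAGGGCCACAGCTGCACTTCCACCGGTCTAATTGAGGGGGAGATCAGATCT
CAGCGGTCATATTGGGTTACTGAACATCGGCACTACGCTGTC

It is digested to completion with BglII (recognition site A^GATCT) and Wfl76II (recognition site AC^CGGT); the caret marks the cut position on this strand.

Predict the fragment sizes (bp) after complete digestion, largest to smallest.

BglII sites (AGATCT) start at positions 12, 65.
BglII cuts after the first base of each site, so after positions 12, 65.
The Wfl76II site (ACCGGT) starts at position 41.
Wfl76II cuts after base 2 of each site, so after position 42.
Combined cut positions: 12, 42, 65.
Circular molecule, 3 cuts → 3 fragments:
  13–42 → 30 bp
  43–65 → 23 bp
  66–112 then 1–12 → 47 + 12 = 59 bp
Sorted largest to smallest: 59, 30, 23 bp.

59, 30, 23 bp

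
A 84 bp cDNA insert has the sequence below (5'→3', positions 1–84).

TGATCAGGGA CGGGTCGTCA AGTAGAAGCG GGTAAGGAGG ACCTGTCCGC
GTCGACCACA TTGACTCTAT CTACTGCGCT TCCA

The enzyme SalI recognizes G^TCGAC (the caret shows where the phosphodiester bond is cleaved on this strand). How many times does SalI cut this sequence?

GTCGAC occurs starting at position 51.
SalI cuts at 1 site.

1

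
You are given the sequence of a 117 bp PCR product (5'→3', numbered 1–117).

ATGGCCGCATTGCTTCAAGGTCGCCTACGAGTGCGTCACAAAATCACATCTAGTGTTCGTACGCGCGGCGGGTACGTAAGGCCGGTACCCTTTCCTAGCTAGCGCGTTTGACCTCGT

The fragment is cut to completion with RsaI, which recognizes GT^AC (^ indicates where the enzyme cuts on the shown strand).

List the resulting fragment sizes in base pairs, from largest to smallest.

60, 31, 13, 13 bp

RsaI sites (GTAC) start at positions 59, 72, 85.
RsaI cuts after base 2 of each site, so after positions 60, 73, 86.
Linear molecule, 3 cuts → 4 fragments:
  1–60 → 60 bp
  61–73 → 13 bp
  74–86 → 13 bp
  87–117 → 31 bp
Sorted largest to smallest: 60, 31, 13, 13 bp.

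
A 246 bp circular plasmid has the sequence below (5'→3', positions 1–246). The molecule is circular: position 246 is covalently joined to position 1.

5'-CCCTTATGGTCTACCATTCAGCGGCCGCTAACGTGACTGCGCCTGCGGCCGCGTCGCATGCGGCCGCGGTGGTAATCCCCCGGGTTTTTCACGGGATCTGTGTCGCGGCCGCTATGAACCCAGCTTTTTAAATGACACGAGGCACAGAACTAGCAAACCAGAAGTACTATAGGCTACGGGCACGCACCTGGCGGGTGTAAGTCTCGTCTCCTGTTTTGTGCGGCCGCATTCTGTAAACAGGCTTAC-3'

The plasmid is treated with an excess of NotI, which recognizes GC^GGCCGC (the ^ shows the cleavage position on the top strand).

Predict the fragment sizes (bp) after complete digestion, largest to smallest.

115, 47, 45, 24, 15 bp

NotI sites (GCGGCCGC) start at positions 21, 45, 60, 105, 220.
NotI cuts after base 2 of each site, so after positions 22, 46, 61, 106, 221.
Circular molecule, 5 cuts → 5 fragments:
  23–46 → 24 bp
  47–61 → 15 bp
  62–106 → 45 bp
  107–221 → 115 bp
  222–246 then 1–22 → 25 + 22 = 47 bp
Sorted largest to smallest: 115, 47, 45, 24, 15 bp.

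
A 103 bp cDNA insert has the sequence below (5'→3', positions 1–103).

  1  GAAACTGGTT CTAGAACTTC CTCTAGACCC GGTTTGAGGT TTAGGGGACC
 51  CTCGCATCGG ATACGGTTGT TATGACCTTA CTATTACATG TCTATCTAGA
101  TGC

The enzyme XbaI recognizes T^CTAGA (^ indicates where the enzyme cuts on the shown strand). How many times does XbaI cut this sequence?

TCTAGA occurs starting at positions 10, 22, 95.
XbaI cuts at 3 sites.

3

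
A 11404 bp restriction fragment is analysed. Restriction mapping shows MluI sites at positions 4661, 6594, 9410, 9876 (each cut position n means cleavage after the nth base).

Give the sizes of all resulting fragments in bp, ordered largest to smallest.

4661, 2816, 1933, 1528, 466 bp

Linear molecule, 4 cuts → 5 fragments:
  4661 − 0 = 4661 bp
  6594 − 4661 = 1933 bp
  9410 − 6594 = 2816 bp
  9876 − 9410 = 466 bp
  11404 − 9876 = 1528 bp
Sorted largest to smallest: 4661, 2816, 1933, 1528, 466 bp.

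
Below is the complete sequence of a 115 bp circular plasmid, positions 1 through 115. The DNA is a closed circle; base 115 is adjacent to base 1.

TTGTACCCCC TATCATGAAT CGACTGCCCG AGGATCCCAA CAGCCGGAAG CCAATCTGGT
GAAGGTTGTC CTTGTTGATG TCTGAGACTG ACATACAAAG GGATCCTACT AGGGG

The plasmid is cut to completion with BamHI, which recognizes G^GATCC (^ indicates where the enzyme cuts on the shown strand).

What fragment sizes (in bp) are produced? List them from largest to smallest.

BamHI sites (GGATCC) start at positions 32, 101.
BamHI cuts after the first base of each site, so after positions 32, 101.
Circular molecule, 2 cuts → 2 fragments:
  33–101 → 69 bp
  102–115 then 1–32 → 14 + 32 = 46 bp
Sorted largest to smallest: 69, 46 bp.

69, 46 bp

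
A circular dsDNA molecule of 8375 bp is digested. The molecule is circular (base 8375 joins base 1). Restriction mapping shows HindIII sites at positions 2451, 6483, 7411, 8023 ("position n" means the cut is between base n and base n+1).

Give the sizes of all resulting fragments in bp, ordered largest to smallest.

4032, 2803, 928, 612 bp

Circular molecule, 4 cuts → 4 fragments:
  6483 − 2451 = 4032 bp
  7411 − 6483 = 928 bp
  8023 − 7411 = 612 bp
  wrap: 8375 − 8023 + 2451 = 2803 bp
Sorted largest to smallest: 4032, 2803, 928, 612 bp.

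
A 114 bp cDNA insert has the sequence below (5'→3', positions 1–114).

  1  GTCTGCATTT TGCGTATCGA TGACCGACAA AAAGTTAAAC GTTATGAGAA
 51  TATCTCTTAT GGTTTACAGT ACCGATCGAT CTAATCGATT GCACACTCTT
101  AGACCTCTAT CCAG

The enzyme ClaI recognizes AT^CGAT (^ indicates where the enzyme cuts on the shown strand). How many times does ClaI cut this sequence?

3

ATCGAT occurs starting at positions 16, 75, 84.
ClaI cuts at 3 sites.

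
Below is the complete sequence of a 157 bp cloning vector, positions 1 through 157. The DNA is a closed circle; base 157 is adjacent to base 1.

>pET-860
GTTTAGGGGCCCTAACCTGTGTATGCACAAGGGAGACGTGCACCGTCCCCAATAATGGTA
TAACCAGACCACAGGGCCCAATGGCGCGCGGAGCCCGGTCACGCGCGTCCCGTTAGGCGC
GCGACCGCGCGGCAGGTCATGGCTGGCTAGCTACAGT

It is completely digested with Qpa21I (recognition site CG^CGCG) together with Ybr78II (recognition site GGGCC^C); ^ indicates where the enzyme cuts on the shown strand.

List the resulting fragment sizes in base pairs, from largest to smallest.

67, 41, 17, 16, 8, 8 bp

Qpa21I sites (CGCGCG) start at positions 85, 102, 118, 126.
Qpa21I cuts after base 2 of each site, so after positions 86, 103, 119, 127.
Ybr78II sites (GGGCCC) start at positions 7, 74.
Ybr78II cuts after base 5 of each site (before the last base), so after positions 11, 78.
Combined cut positions: 11, 78, 86, 103, 119, 127.
Circular molecule, 6 cuts → 6 fragments:
  12–78 → 67 bp
  79–86 → 8 bp
  87–103 → 17 bp
  104–119 → 16 bp
  120–127 → 8 bp
  128–157 then 1–11 → 30 + 11 = 41 bp
Sorted largest to smallest: 67, 41, 17, 16, 8, 8 bp.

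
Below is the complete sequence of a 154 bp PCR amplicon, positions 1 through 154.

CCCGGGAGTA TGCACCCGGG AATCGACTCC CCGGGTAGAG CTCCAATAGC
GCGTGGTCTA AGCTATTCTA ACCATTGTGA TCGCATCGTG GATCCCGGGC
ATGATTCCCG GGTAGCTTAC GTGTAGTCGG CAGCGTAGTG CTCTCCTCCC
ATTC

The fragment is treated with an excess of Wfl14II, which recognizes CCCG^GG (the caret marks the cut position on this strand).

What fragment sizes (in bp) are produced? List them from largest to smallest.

Wfl14II sites (CCCGGG) start at positions 1, 15, 30, 94, 107.
Wfl14II cuts after base 4 of each site, so after positions 4, 18, 33, 97, 110.
Linear molecule, 5 cuts → 6 fragments:
  1–4 → 4 bp
  5–18 → 14 bp
  19–33 → 15 bp
  34–97 → 64 bp
  98–110 → 13 bp
  111–154 → 44 bp
Sorted largest to smallest: 64, 44, 15, 14, 13, 4 bp.

64, 44, 15, 14, 13, 4 bp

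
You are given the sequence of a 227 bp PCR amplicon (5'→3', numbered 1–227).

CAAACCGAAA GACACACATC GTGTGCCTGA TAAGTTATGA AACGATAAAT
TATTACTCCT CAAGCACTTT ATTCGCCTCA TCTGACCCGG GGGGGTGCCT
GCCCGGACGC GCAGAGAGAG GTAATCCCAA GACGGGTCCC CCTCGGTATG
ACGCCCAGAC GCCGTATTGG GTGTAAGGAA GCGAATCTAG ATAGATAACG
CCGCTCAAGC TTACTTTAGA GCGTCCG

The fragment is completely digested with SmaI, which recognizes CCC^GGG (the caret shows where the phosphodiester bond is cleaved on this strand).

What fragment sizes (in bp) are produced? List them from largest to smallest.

The SmaI site (CCCGGG) starts at position 86.
SmaI cuts after base 3 of each site, so after position 88.
Linear molecule, 1 cut → 2 fragments:
  1–88 → 88 bp
  89–227 → 139 bp
Sorted largest to smallest: 139, 88 bp.

139, 88 bp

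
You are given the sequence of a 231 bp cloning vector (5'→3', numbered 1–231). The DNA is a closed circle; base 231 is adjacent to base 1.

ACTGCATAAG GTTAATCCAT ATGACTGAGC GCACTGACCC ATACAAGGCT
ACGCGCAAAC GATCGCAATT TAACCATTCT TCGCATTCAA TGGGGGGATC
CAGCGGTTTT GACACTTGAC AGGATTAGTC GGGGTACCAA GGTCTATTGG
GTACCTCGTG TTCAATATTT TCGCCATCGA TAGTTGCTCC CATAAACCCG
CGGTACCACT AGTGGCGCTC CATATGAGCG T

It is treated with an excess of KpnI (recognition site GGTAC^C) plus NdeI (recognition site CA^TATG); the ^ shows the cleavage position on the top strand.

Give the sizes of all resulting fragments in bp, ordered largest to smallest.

118, 52, 28, 17, 16 bp

KpnI sites (GGTACC) start at positions 133, 150, 202.
KpnI cuts after base 5 of each site (before the last base), so after positions 137, 154, 206.
NdeI sites (CATATG) start at positions 18, 221.
NdeI cuts after base 2 of each site, so after positions 19, 222.
Combined cut positions: 19, 137, 154, 206, 222.
Circular molecule, 5 cuts → 5 fragments:
  20–137 → 118 bp
  138–154 → 17 bp
  155–206 → 52 bp
  207–222 → 16 bp
  223–231 then 1–19 → 9 + 19 = 28 bp
Sorted largest to smallest: 118, 52, 28, 17, 16 bp.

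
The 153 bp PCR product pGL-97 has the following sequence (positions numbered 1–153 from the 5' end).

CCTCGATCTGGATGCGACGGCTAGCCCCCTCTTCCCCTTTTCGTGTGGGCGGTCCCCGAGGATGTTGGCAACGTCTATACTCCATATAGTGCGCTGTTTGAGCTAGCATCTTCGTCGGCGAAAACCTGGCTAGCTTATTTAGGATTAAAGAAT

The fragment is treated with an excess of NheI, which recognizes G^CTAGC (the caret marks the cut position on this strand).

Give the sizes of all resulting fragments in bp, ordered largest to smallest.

82, 27, 24, 20 bp

NheI sites (GCTAGC) start at positions 20, 102, 129.
NheI cuts after the first base of each site, so after positions 20, 102, 129.
Linear molecule, 3 cuts → 4 fragments:
  1–20 → 20 bp
  21–102 → 82 bp
  103–129 → 27 bp
  130–153 → 24 bp
Sorted largest to smallest: 82, 27, 24, 20 bp.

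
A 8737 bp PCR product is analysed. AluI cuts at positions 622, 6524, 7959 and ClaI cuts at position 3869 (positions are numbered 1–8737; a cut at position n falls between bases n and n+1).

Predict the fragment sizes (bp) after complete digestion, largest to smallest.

Combined cut positions (sorted): 622, 3869, 6524, 7959.
Linear molecule, 4 cuts → 5 fragments:
  622 − 0 = 622 bp
  3869 − 622 = 3247 bp
  6524 − 3869 = 2655 bp
  7959 − 6524 = 1435 bp
  8737 − 7959 = 778 bp
Sorted largest to smallest: 3247, 2655, 1435, 778, 622 bp.

3247, 2655, 1435, 778, 622 bp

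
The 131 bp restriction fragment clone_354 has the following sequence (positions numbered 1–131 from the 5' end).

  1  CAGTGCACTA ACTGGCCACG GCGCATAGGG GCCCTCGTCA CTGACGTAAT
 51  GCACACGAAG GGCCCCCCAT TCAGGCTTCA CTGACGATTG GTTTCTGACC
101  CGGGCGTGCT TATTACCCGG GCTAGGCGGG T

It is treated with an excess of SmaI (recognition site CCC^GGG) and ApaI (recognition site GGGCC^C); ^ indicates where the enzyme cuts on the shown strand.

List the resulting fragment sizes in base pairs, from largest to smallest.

37, 33, 31, 17, 13 bp

SmaI sites (CCCGGG) start at positions 99, 116.
SmaI cuts after base 3 of each site, so after positions 101, 118.
ApaI sites (GGGCCC) start at positions 29, 60.
ApaI cuts after base 5 of each site (before the last base), so after positions 33, 64.
Combined cut positions: 33, 64, 101, 118.
Linear molecule, 4 cuts → 5 fragments:
  1–33 → 33 bp
  34–64 → 31 bp
  65–101 → 37 bp
  102–118 → 17 bp
  119–131 → 13 bp
Sorted largest to smallest: 37, 33, 31, 17, 13 bp.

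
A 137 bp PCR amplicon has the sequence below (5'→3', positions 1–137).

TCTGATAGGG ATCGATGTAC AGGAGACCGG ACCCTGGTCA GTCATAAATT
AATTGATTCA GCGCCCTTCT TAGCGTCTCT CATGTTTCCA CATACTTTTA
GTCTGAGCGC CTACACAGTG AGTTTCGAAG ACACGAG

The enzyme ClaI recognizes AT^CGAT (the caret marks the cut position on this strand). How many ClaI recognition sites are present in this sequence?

ATCGAT occurs starting at position 11.
ClaI cuts at 1 site.

1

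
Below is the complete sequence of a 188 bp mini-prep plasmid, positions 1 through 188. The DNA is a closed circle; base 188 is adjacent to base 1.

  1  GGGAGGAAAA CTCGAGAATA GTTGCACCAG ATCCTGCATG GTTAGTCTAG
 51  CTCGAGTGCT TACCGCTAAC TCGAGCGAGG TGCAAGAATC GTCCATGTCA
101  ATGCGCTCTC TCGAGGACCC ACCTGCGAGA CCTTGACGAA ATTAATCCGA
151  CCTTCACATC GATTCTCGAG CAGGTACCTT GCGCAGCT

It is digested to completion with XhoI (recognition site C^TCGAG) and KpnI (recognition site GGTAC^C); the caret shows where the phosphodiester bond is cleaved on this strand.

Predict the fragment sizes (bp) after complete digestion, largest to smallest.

XhoI sites (CTCGAG) start at positions 11, 51, 70, 110, 165.
XhoI cuts after the first base of each site, so after positions 11, 51, 70, 110, 165.
The KpnI site (GGTACC) starts at position 173.
KpnI cuts after base 5 of each site (before the last base), so after position 177.
Combined cut positions: 11, 51, 70, 110, 165, 177.
Circular molecule, 6 cuts → 6 fragments:
  12–51 → 40 bp
  52–70 → 19 bp
  71–110 → 40 bp
  111–165 → 55 bp
  166–177 → 12 bp
  178–188 then 1–11 → 11 + 11 = 22 bp
Sorted largest to smallest: 55, 40, 40, 22, 19, 12 bp.

55, 40, 40, 22, 19, 12 bp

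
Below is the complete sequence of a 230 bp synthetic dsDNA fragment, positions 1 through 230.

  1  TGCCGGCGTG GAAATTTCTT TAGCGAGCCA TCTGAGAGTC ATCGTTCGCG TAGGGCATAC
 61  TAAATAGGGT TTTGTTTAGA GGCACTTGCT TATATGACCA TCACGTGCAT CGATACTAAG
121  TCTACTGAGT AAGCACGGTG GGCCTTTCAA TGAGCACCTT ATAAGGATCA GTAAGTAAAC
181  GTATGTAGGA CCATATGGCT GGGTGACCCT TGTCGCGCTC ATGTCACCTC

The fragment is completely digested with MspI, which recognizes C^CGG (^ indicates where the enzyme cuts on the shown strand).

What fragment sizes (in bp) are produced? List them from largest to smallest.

227, 3 bp

The MspI site (CCGG) starts at position 3.
MspI cuts after the first base of each site, so after position 3.
Linear molecule, 1 cut → 2 fragments:
  1–3 → 3 bp
  4–230 → 227 bp
Sorted largest to smallest: 227, 3 bp.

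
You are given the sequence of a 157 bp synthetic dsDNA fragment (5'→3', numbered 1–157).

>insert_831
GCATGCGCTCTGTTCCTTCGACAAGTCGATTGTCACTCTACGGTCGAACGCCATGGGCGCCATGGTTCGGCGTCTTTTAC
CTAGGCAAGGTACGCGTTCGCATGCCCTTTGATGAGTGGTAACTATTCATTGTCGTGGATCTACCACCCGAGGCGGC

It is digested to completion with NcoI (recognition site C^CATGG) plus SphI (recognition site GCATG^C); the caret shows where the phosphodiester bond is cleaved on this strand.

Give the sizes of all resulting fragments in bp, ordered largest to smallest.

53, 46, 44, 9, 5 bp

NcoI sites (CCATGG) start at positions 51, 60.
NcoI cuts after the first base of each site, so after positions 51, 60.
SphI sites (GCATGC) start at positions 1, 100.
SphI cuts after base 5 of each site (before the last base), so after positions 5, 104.
Combined cut positions: 5, 51, 60, 104.
Linear molecule, 4 cuts → 5 fragments:
  1–5 → 5 bp
  6–51 → 46 bp
  52–60 → 9 bp
  61–104 → 44 bp
  105–157 → 53 bp
Sorted largest to smallest: 53, 46, 44, 9, 5 bp.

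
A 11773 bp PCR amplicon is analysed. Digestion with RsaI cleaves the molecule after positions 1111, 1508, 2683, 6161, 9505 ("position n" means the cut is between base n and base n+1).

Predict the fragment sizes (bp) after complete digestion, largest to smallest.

Linear molecule, 5 cuts → 6 fragments:
  1111 − 0 = 1111 bp
  1508 − 1111 = 397 bp
  2683 − 1508 = 1175 bp
  6161 − 2683 = 3478 bp
  9505 − 6161 = 3344 bp
  11773 − 9505 = 2268 bp
Sorted largest to smallest: 3478, 3344, 2268, 1175, 1111, 397 bp.

3478, 3344, 2268, 1175, 1111, 397 bp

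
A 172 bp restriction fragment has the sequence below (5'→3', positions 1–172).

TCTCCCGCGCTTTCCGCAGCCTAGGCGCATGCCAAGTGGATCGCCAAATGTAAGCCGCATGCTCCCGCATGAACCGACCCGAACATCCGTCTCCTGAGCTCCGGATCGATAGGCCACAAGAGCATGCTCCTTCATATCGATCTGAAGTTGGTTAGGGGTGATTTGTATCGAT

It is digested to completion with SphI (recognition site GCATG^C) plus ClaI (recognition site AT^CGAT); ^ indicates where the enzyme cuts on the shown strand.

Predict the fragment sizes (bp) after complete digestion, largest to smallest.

SphI sites (GCATGC) start at positions 27, 57, 122.
SphI cuts after base 5 of each site (before the last base), so after positions 31, 61, 126.
ClaI sites (ATCGAT) start at positions 105, 136, 167.
ClaI cuts after base 2 of each site, so after positions 106, 137, 168.
Combined cut positions: 31, 61, 106, 126, 137, 168.
Linear molecule, 6 cuts → 7 fragments:
  1–31 → 31 bp
  32–61 → 30 bp
  62–106 → 45 bp
  107–126 → 20 bp
  127–137 → 11 bp
  138–168 → 31 bp
  169–172 → 4 bp
Sorted largest to smallest: 45, 31, 31, 30, 20, 11, 4 bp.

45, 31, 31, 30, 20, 11, 4 bp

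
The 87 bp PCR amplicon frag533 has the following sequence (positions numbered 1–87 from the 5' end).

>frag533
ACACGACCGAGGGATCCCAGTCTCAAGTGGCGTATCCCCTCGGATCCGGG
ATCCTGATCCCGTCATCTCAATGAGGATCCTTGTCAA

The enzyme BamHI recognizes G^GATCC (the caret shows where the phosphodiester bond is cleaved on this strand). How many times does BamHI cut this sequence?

GGATCC occurs starting at positions 12, 42, 49, 75.
BamHI cuts at 4 sites.

4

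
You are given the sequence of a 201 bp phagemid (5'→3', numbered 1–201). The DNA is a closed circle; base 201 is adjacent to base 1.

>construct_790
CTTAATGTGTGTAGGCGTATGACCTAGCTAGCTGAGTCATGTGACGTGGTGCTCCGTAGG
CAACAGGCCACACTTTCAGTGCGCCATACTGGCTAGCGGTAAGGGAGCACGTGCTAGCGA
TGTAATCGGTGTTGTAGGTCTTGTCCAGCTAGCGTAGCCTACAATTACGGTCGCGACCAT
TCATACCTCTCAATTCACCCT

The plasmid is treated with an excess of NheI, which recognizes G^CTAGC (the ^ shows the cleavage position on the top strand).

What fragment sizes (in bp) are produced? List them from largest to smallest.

NheI sites (GCTAGC) start at positions 27, 92, 113, 148.
NheI cuts after the first base of each site, so after positions 27, 92, 113, 148.
Circular molecule, 4 cuts → 4 fragments:
  28–92 → 65 bp
  93–113 → 21 bp
  114–148 → 35 bp
  149–201 then 1–27 → 53 + 27 = 80 bp
Sorted largest to smallest: 80, 65, 35, 21 bp.

80, 65, 35, 21 bp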